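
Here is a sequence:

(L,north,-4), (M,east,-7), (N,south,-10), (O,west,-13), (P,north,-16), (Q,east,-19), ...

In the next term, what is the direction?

south

Direction goes north, east, south, west, north, east → south (repeats north → east → south → west).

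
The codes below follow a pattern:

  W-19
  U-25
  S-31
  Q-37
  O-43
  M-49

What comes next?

K-55

Letter — letters move back 2 places in the alphabet: W, U, S, Q, O, M → K.
Second component goes 19, 25, 31, 37, 43, 49 → 55 (+6 each step).
So the next code is K-55.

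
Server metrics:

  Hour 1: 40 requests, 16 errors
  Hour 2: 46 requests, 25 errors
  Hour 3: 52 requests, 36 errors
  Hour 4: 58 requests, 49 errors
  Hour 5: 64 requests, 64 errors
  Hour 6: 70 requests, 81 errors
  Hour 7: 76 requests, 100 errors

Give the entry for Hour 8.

For the requests, +6 each step: 40, 46, 52, 58, 64, 70, 76 → 82.
Errors: perfect squares: 4², 5², 6², …; 16, 25, 36, 49, 64, 81, 100 → 121.
Putting it together: 82 requests, 121 errors.

82 requests, 121 errors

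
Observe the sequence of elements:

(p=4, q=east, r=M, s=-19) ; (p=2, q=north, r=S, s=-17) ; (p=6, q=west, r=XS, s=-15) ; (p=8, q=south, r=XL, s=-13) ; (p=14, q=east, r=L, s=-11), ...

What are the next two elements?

(p=22, q=north, r=M, s=-9), (p=36, q=west, r=S, s=-7)

P: each term is the sum of the two before it, so 4, 2, 6, 8, 14 → 22 → 36.
For the q, repeats east → north → west → south: east, north, west, south, east → north → west.
R: M, S, XS, XL, L → M → S (runs backward through clothing sizes XS→XL).
For the s, +2 each step: -19, -17, -15, -13, -11 → -9 → -7.
So the next two elements are (p=22, q=north, r=M, s=-9) and (p=36, q=west, r=S, s=-7).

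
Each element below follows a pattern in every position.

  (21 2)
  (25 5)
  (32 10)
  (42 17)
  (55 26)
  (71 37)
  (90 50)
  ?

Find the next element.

(112 65)

First value: differences are 4, 7, 10, … (increasing by 3 each time); 21, 25, 32, 42, 55, 71, 90 → 112.
Second value: differences are 3, 5, 7, … (increasing by 2 each time), so 2, 5, 10, 17, 26, 37, 50 → 65.
Combining the parts gives (112 65).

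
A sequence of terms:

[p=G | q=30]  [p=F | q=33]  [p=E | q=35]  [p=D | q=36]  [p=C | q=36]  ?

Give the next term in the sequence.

[p=B | q=35]

P — letters move back 1 place in the alphabet: G, F, E, D, C → B.
Q goes 30, 33, 35, 36, 36 → 35 (differences are 3, 2, 1, … (decreasing by 1 each time)).
Putting it together: [p=B | q=35].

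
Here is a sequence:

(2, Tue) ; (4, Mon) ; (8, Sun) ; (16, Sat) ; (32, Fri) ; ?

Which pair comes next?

(64, Thu)

For the first coordinate, ×2 each step: 2, 4, 8, 16, 32 → 64.
Day: runs backward through the weekdays Mon→Sun; Tue, Mon, Sun, Sat, Fri → Thu.
Combining the parts gives (64, Thu).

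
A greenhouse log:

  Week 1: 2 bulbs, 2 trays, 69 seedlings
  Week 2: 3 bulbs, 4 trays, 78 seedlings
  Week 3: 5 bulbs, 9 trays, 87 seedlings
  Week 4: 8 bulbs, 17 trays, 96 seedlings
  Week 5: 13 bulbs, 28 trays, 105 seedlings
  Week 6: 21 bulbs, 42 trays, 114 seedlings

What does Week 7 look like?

34 bulbs, 59 trays, 123 seedlings

Bulbs: each term is the sum of the two before it; 2, 3, 5, 8, 13, 21 → 34.
Trays — differences are 2, 5, 8, … (increasing by 3 each time): 2, 4, 9, 17, 28, 42 → 59.
Seedlings: +9 each step, so 69, 78, 87, 96, 105, 114 → 123.
So the next record is 34 bulbs, 59 trays, 123 seedlings.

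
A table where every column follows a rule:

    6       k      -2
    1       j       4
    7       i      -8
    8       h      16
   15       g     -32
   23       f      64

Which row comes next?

First component: each term is the sum of the two before it; 6, 1, 7, 8, 15, 23 → 38.
Letter — letters move back 1 place in the alphabet: k, j, i, h, g, f → e.
Third component — ×(-2) each step: -2, 4, -8, 16, -32, 64 → -128.
So the next row is 38  e  -128.

38  e  -128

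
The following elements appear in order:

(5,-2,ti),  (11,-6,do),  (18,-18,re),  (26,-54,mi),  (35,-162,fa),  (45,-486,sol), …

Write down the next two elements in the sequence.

(56,-1458,la), (68,-4374,ti)

First part: 5, 11, 18, 26, 35, 45 → 56 → 68 (differences are 6, 7, 8, … (increasing by 1 each time)).
Second part — ×3 each step: -2, -6, -18, -54, -162, -486 → -1458 → -4374.
Note goes ti, do, re, mi, fa, sol → la → ti (runs through the solfège scale do→ti).
Putting the parts together: (56,-1458,la) and then (68,-4374,ti).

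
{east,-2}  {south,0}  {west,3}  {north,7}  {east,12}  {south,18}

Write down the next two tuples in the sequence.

{west,25}, {north,33}

Direction goes east, south, west, north, east, south → west → north (repeats east → south → west → north).
Second slot goes -2, 0, 3, 7, 12, 18 → 25 → 33 (differences are 2, 3, 4, … (increasing by 1 each time)).
So the next two tuples are {west,25} and {north,33}.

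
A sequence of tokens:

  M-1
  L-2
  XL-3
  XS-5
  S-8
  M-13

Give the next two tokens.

L-21, XL-34

Size goes M, L, XL, XS, S, M → L → XL (repeats M → L → XL → XS → S).
For the second component, each term is the sum of the two before it: 1, 2, 3, 5, 8, 13 → 21 → 34.
So the next two tokens are L-21 and XL-34.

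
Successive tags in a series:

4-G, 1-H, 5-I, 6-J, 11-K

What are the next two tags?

For the first component, each term is the sum of the two before it: 4, 1, 5, 6, 11 → 17 → 28.
Letter: letters move forward 1 place in the alphabet; G, H, I, J, K → L → M.
Putting the parts together: 17-L and then 28-M.

17-L then 28-M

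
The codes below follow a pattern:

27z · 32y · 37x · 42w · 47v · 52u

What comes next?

First component goes 27, 32, 37, 42, 47, 52 → 57 (+5 each step).
Letter — letters move back 1 place in the alphabet: z, y, x, w, v, u → t.
Putting it together: 57t.

57t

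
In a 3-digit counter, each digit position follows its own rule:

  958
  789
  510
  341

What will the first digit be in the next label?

First digit goes 9, 7, 5, 3 → 1 (−2 each step, mod 10).

1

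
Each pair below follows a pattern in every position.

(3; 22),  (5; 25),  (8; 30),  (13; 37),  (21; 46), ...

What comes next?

(34; 57)

First coordinate: each term is the sum of the two before it; 3, 5, 8, 13, 21 → 34.
Second coordinate: differences are 3, 5, 7, … (increasing by 2 each time); 22, 25, 30, 37, 46 → 57.
Combining the parts gives (34; 57).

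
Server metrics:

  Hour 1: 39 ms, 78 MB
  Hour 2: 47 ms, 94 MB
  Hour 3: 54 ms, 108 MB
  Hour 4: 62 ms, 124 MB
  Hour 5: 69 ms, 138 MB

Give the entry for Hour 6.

Ms: alternating steps +8, +7, +8, +7, …, so 39, 47, 54, 62, 69 → 77.
MB — always 2 × the ms: 78, 94, 108, 124, 138 → 154.
Putting it together: 77 ms, 154 MB.

77 ms, 154 MB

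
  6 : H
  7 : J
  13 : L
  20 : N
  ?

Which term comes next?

First coordinate — each term is the sum of the two before it: 6, 7, 13, 20 → 33.
For the letter, letters move forward 2 places in the alphabet: H, J, L, N → P.
Putting it together: 33 : P.

33 : P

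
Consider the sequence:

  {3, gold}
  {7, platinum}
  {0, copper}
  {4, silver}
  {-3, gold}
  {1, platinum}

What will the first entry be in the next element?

First entry: 3, 7, 0, 4, -3, 1 → -6 (alternating steps +4, −7, +4, −7, …).
Metal goes gold, platinum, copper, silver, gold, platinum → copper (repeats gold → platinum → copper → silver).

-6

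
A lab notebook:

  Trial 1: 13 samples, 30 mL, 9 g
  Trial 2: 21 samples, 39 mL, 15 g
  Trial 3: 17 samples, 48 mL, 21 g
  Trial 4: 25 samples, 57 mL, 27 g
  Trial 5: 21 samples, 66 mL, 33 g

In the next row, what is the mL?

ML — +9 each step: 30, 39, 48, 57, 66 → 75.

75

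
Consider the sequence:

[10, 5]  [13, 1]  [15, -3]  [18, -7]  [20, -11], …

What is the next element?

First entry goes 10, 13, 15, 18, 20 → 23 (alternating steps +3, +2, +3, +2, …).
For the second entry, −4 each step: 5, 1, -3, -7, -11 → -15.
So the next element is [23, -15].

[23, -15]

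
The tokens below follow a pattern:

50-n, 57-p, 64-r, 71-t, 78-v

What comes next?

For the first component, +7 each step: 50, 57, 64, 71, 78 → 85.
Letter: letters move forward 2 places in the alphabet; n, p, r, t, v → x.
Putting it together: 85-x.

85-x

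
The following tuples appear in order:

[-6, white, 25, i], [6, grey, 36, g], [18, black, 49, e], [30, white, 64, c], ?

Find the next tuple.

[42, grey, 81, a]

First entry — +12 each step: -6, 6, 18, 30 → 42.
Shade: repeats white → grey → black; white, grey, black, white → grey.
Third entry goes 25, 36, 49, 64 → 81 (perfect squares: 5², 6², 7², …).
For the letter, letters move back 2 places in the alphabet: i, g, e, c → a.
So the next tuple is [42, grey, 81, a].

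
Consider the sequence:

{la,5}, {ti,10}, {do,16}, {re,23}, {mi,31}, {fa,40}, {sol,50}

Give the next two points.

Note: runs through the solfège scale do→ti, so la, ti, do, re, mi, fa, sol → la → ti.
For the second entry, differences are 5, 6, 7, … (increasing by 1 each time): 5, 10, 16, 23, 31, 40, 50 → 61 → 73.
Putting the parts together: {la,61} and then {ti,73}.

{la,61}, {ti,73}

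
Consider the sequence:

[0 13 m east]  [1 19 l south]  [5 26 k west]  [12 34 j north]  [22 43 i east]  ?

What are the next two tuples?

First part: differences are 1, 4, 7, … (increasing by 3 each time); 0, 1, 5, 12, 22 → 35 → 51.
Second part goes 13, 19, 26, 34, 43 → 53 → 64 (differences are 6, 7, 8, … (increasing by 1 each time)).
Letter: letters move back 1 place in the alphabet, so m, l, k, j, i → h → g.
Direction — repeats east → south → west → north: east, south, west, north, east → south → west.
So the next two tuples are [35 53 h south] and [51 64 g west].

[35 53 h south], [51 64 g west]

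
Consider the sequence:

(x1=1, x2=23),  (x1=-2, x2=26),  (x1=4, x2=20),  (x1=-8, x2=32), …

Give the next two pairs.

(x1=16, x2=8), (x1=-32, x2=56)

X1 goes 1, -2, 4, -8 → 16 → -32 (×(-2) each step).
X2 goes 23, 26, 20, 32 → 8 → 56 (together with the x1 always sums to 24).
Putting the parts together: (x1=16, x2=8) and then (x1=-32, x2=56).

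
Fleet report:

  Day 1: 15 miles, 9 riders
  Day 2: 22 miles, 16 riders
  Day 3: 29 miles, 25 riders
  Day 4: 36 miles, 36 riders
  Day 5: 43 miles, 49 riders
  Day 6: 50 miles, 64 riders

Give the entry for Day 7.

57 miles, 81 riders

Miles: +7 each step; 15, 22, 29, 36, 43, 50 → 57.
For the riders, perfect squares: 3², 4², 5², …: 9, 16, 25, 36, 49, 64 → 81.
Putting it together: 57 miles, 81 riders.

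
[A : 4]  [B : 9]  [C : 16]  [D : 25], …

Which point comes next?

Letter goes A, B, C, D → E (letters move forward 1 place in the alphabet).
Second slot goes 4, 9, 16, 25 → 36 (perfect squares: 2², 3², 4², …).
Combining the parts gives [E : 36].

[E : 36]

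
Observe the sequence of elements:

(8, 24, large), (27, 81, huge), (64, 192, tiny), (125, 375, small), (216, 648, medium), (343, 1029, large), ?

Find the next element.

For the first coordinate, perfect cubes: 2³, 3³, 4³, …: 8, 27, 64, 125, 216, 343 → 512.
For the second coordinate, always 3 × the first coordinate: 24, 81, 192, 375, 648, 1029 → 1536.
For the size, repeats large → huge → tiny → small → medium: large, huge, tiny, small, medium, large → huge.
Combining the parts gives (512, 1536, huge).

(512, 1536, huge)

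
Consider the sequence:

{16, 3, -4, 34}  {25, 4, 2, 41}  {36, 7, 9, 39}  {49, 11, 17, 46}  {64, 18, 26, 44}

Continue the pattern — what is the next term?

For the first slot, perfect squares: 4², 5², 6², …: 16, 25, 36, 49, 64 → 81.
Second slot: 3, 4, 7, 11, 18 → 29 (each term is the sum of the two before it).
Third slot: -4, 2, 9, 17, 26 → 36 (differences are 6, 7, 8, … (increasing by 1 each time)).
Fourth slot: 34, 41, 39, 46, 44 → 51 (alternating steps +7, −2, +7, −2, …).
Putting it together: {81, 29, 36, 51}.

{81, 29, 36, 51}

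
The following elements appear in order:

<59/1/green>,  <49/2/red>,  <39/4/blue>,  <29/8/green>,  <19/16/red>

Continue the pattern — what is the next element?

First value goes 59, 49, 39, 29, 19 → 9 (−10 each step).
Second value: ×2 each step, so 1, 2, 4, 8, 16 → 32.
For the colour, repeats green → red → blue: green, red, blue, green, red → blue.
Putting it together: <9/32/blue>.

<9/32/blue>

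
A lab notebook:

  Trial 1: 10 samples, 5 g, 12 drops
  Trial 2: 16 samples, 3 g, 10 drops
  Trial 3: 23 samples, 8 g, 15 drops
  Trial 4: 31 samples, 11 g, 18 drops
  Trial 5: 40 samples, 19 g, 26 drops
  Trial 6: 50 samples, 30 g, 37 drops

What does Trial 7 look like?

Samples goes 10, 16, 23, 31, 40, 50 → 61 (differences are 6, 7, 8, … (increasing by 1 each time)).
G — each term is the sum of the two before it: 5, 3, 8, 11, 19, 30 → 49.
Drops — always 7 more than the g: 12, 10, 15, 18, 26, 37 → 56.
Combining the parts gives 61 samples, 49 g, 56 drops.

61 samples, 49 g, 56 drops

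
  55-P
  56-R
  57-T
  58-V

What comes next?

For the first component, +1 each step: 55, 56, 57, 58 → 59.
Letter — letters move forward 2 places in the alphabet: P, R, T, V → X.
So the next tag is 59-X.

59-X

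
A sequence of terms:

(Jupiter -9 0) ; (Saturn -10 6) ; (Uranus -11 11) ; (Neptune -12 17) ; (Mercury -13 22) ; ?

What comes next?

(Venus -14 28)

Planet — runs through the planets Mercury→Neptune: Jupiter, Saturn, Uranus, Neptune, Mercury → Venus.
Second part: -9, -10, -11, -12, -13 → -14 (−1 each step).
Third part goes 0, 6, 11, 17, 22 → 28 (alternating steps +6, +5, +6, +5, …).
Combining the parts gives (Venus -14 28).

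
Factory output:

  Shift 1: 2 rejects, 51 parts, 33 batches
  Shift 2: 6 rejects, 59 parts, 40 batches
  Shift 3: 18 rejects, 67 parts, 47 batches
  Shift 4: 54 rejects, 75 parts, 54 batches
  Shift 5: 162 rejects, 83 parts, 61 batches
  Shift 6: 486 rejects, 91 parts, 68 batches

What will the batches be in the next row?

75

Batches — +7 each step: 33, 40, 47, 54, 61, 68 → 75.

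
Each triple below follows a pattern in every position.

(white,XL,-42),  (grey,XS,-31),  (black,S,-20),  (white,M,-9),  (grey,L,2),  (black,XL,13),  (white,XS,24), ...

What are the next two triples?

Shade: repeats white → grey → black, so white, grey, black, white, grey, black, white → grey → black.
Size goes XL, XS, S, M, L, XL, XS → S → M (repeats XL → XS → S → M → L).
For the third coordinate, +11 each step: -42, -31, -20, -9, 2, 13, 24 → 35 → 46.
Putting the parts together: (grey,S,35) and then (black,M,46).

(grey,S,35), (black,M,46)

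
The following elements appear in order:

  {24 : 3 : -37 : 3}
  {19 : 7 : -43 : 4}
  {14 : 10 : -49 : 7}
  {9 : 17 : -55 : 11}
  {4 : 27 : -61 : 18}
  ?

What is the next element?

{-1 : 44 : -67 : 29}

First value: −5 each step, so 24, 19, 14, 9, 4 → -1.
Second value: each term is the sum of the two before it; 3, 7, 10, 17, 27 → 44.
Third value: -37, -43, -49, -55, -61 → -67 (−6 each step).
Fourth value: each term is the sum of the two before it, so 3, 4, 7, 11, 18 → 29.
Putting it together: {-1 : 44 : -67 : 29}.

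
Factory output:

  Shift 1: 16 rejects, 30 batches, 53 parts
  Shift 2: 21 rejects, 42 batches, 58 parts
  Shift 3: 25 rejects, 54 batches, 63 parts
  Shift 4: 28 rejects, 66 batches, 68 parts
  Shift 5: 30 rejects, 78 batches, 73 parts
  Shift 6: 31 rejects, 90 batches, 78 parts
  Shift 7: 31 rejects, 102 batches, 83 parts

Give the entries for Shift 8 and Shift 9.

30 rejects, 114 batches, 88 parts; 28 rejects, 126 batches, 93 parts

Rejects goes 16, 21, 25, 28, 30, 31, 31 → 30 → 28 (differences are 5, 4, 3, … (decreasing by 1 each time)).
Batches: +12 each step, so 30, 42, 54, 66, 78, 90, 102 → 114 → 126.
Parts: 53, 58, 63, 68, 73, 78, 83 → 88 → 93 (+5 each step).
Putting the parts together: 30 rejects, 114 batches, 88 parts and then 28 rejects, 126 batches, 93 parts.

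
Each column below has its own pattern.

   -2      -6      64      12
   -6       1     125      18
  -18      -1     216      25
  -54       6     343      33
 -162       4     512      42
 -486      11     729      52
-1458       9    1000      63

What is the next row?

-4374  16  1331  75

First component goes -2, -6, -18, -54, -162, -486, -1458 → -4374 (×3 each step).
Second component: -6, 1, -1, 6, 4, 11, 9 → 16 (alternating steps +7, −2, +7, −2, …).
Third component — perfect cubes: 4³, 5³, 6³, …: 64, 125, 216, 343, 512, 729, 1000 → 1331.
Fourth component — differences are 6, 7, 8, … (increasing by 1 each time): 12, 18, 25, 33, 42, 52, 63 → 75.
So the next row is -4374  16  1331  75.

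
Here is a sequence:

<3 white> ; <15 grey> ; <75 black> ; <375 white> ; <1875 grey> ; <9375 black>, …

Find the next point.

For the first part, ×5 each step: 3, 15, 75, 375, 1875, 9375 → 46875.
Shade: repeats white → grey → black, so white, grey, black, white, grey, black → white.
So the next point is <46875 white>.

<46875 white>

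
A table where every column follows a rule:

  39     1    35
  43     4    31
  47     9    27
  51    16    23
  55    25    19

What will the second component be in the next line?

36

Second component — perfect squares: 1², 2², 3², …: 1, 4, 9, 16, 25 → 36.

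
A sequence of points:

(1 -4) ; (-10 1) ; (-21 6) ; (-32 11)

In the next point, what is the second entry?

16

Second entry goes -4, 1, 6, 11 → 16 (+5 each step).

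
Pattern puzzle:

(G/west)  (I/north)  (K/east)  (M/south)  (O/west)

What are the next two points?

For the letter, letters move forward 2 places in the alphabet: G, I, K, M, O → Q → S.
Direction goes west, north, east, south, west → north → east (repeats west → north → east → south).
Putting the parts together: (Q/north) and then (S/east).

(Q/north), (S/east)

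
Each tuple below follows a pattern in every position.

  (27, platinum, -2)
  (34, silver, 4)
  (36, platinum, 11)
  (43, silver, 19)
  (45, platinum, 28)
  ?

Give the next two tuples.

First value — alternating steps +7, +2, +7, +2, …: 27, 34, 36, 43, 45 → 52 → 54.
Metal: alternates platinum ↔ silver, so platinum, silver, platinum, silver, platinum → silver → platinum.
For the third value, differences are 6, 7, 8, … (increasing by 1 each time): -2, 4, 11, 19, 28 → 38 → 49.
So the next two tuples are (52, silver, 38) and (54, platinum, 49).

(52, silver, 38), (54, platinum, 49)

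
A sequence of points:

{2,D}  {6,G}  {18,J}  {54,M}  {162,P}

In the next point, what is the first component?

486

First component: ×3 each step; 2, 6, 18, 54, 162 → 486.
Letter: letters move forward 3 places in the alphabet, so D, G, J, M, P → S.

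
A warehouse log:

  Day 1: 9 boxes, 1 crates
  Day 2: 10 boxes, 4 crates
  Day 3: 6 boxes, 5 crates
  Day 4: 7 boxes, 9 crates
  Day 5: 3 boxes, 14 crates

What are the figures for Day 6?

4 boxes, 23 crates

For the boxes, alternating steps +1, −4, +1, −4, …: 9, 10, 6, 7, 3 → 4.
Crates — each term is the sum of the two before it: 1, 4, 5, 9, 14 → 23.
Putting it together: 4 boxes, 23 crates.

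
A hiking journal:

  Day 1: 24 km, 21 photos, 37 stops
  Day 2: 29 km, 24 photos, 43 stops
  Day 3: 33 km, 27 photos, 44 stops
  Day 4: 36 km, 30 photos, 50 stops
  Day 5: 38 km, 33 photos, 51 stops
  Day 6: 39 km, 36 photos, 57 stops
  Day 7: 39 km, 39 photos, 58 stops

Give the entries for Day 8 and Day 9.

Km: 24, 29, 33, 36, 38, 39, 39 → 38 → 36 (differences are 5, 4, 3, … (decreasing by 1 each time)).
Photos: 21, 24, 27, 30, 33, 36, 39 → 42 → 45 (+3 each step).
Stops: 37, 43, 44, 50, 51, 57, 58 → 64 → 65 (alternating steps +6, +1, +6, +1, …).
So the next two lines are 38 km, 42 photos, 64 stops and 36 km, 45 photos, 65 stops.

38 km, 42 photos, 64 stops; 36 km, 45 photos, 65 stops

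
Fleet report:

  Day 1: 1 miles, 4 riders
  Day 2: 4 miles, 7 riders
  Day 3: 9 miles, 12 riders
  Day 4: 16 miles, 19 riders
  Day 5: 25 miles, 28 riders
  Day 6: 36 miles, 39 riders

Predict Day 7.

49 miles, 52 riders

Miles — perfect squares: 1², 2², 3², …: 1, 4, 9, 16, 25, 36 → 49.
Riders: always 3 more than the miles; 4, 7, 12, 19, 28, 39 → 52.
So the next line is 49 miles, 52 riders.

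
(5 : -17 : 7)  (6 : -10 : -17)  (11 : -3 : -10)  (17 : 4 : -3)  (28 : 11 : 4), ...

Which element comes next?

First value goes 5, 6, 11, 17, 28 → 45 (each term is the sum of the two before it).
Second value: +7 each step; -17, -10, -3, 4, 11 → 18.
For the third value, always the previous value of the second value: 7, -17, -10, -3, 4 → 11.
So the next element is (45 : 18 : 11).

(45 : 18 : 11)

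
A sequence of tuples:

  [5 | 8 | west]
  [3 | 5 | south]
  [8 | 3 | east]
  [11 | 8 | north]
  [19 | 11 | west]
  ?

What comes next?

For the first entry, each term is the sum of the two before it: 5, 3, 8, 11, 19 → 30.
Second entry — always the previous value of the first entry: 8, 5, 3, 8, 11 → 19.
Direction: repeats west → south → east → north, so west, south, east, north, west → south.
So the next tuple is [30 | 19 | south].

[30 | 19 | south]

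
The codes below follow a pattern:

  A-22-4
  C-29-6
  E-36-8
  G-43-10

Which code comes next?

For the letter, letters move forward 2 places in the alphabet: A, C, E, G → I.
Second component: +7 each step; 22, 29, 36, 43 → 50.
Third component: +2 each step; 4, 6, 8, 10 → 12.
So the next code is I-50-12.

I-50-12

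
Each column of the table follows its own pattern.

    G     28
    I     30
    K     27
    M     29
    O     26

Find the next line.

Q  28

Letter goes G, I, K, M, O → Q (letters move forward 2 places in the alphabet).
Second component: alternating steps +2, −3, +2, −3, …; 28, 30, 27, 29, 26 → 28.
So the next line is Q  28.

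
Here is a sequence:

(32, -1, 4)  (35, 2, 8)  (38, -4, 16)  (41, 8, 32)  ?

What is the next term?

First coordinate: +3 each step; 32, 35, 38, 41 → 44.
Second coordinate goes -1, 2, -4, 8 → -16 (×(-2) each step).
For the third coordinate, ×2 each step: 4, 8, 16, 32 → 64.
So the next term is (44, -16, 64).

(44, -16, 64)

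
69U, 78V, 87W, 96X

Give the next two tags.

First component — +9 each step: 69, 78, 87, 96 → 105 → 114.
Letter: letters move forward 1 place in the alphabet; U, V, W, X → Y → Z.
So the next two tags are 105Y and 114Z.

105Y then 114Z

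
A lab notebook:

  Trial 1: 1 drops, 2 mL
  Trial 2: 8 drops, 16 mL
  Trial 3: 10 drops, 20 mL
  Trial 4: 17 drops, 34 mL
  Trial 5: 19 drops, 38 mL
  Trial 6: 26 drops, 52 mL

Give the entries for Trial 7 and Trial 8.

Drops: alternating steps +7, +2, +7, +2, …; 1, 8, 10, 17, 19, 26 → 28 → 35.
ML: always 2 × the drops, so 2, 16, 20, 34, 38, 52 → 56 → 70.
So the next two rows are 28 drops, 56 mL and 35 drops, 70 mL.

28 drops, 56 mL; 35 drops, 70 mL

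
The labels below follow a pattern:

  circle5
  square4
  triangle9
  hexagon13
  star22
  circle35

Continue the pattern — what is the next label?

square57

Shape: repeats circle → square → triangle → hexagon → star, so circle, square, triangle, hexagon, star, circle → square.
Second component goes 5, 4, 9, 13, 22, 35 → 57 (each term is the sum of the two before it).
Combining the parts gives square57.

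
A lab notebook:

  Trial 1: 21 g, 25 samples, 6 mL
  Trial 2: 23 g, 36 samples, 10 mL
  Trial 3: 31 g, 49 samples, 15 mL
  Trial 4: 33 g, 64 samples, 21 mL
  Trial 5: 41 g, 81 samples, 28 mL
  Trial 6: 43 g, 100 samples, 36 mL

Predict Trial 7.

For the g, alternating steps +2, +8, +2, +8, …: 21, 23, 31, 33, 41, 43 → 51.
Samples — perfect squares: 5², 6², 7², …: 25, 36, 49, 64, 81, 100 → 121.
ML: differences are 4, 5, 6, … (increasing by 1 each time); 6, 10, 15, 21, 28, 36 → 45.
So the next record is 51 g, 121 samples, 45 mL.

51 g, 121 samples, 45 mL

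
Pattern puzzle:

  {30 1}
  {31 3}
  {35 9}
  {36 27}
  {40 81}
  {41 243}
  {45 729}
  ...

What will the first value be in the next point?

First value — alternating steps +1, +4, +1, +4, …: 30, 31, 35, 36, 40, 41, 45 → 46.
Second value: 1, 3, 9, 27, 81, 243, 729 → 2187 (×3 each step).

46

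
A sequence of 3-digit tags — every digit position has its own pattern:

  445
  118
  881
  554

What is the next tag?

227

For the first digit, −3 each step, mod 10: 4, 1, 8, 5 → 2.
Second digit goes 4, 1, 8, 5 → 2 (−3 each step, mod 10).
Third digit: 5, 8, 1, 4 → 7 (+3 each step, mod 10).
Combining the parts gives 227.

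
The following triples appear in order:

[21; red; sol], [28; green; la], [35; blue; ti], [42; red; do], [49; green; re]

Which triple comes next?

[56; blue; mi]

First value goes 21, 28, 35, 42, 49 → 56 (+7 each step).
Colour — repeats red → green → blue: red, green, blue, red, green → blue.
Note goes sol, la, ti, do, re → mi (runs through the solfège scale do→ti).
Putting it together: [56; blue; mi].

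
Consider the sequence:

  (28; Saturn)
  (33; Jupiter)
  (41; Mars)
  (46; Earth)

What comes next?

(54; Venus)

First part: alternating steps +5, +8, +5, +8, …, so 28, 33, 41, 46 → 54.
Planet: runs backward through the planets Mercury→Neptune, so Saturn, Jupiter, Mars, Earth → Venus.
Putting it together: (54; Venus).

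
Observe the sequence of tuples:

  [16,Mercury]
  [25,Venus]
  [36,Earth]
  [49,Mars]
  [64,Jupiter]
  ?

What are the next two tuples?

[81,Saturn], [100,Uranus]

First part: perfect squares: 4², 5², 6², …; 16, 25, 36, 49, 64 → 81 → 100.
Planet goes Mercury, Venus, Earth, Mars, Jupiter → Saturn → Uranus (runs through the planets Mercury→Neptune).
So the next two tuples are [81,Saturn] and [100,Uranus].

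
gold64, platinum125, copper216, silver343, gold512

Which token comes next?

platinum729

Metal: repeats gold → platinum → copper → silver; gold, platinum, copper, silver, gold → platinum.
Second component goes 64, 125, 216, 343, 512 → 729 (perfect cubes: 4³, 5³, 6³, …).
Combining the parts gives platinum729.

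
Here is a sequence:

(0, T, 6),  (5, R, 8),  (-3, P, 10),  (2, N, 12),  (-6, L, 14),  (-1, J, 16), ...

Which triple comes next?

(-9, H, 18)

First part goes 0, 5, -3, 2, -6, -1 → -9 (alternating steps +5, −8, +5, −8, …).
For the letter, letters move back 2 places in the alphabet: T, R, P, N, L, J → H.
For the third part, +2 each step: 6, 8, 10, 12, 14, 16 → 18.
Putting it together: (-9, H, 18).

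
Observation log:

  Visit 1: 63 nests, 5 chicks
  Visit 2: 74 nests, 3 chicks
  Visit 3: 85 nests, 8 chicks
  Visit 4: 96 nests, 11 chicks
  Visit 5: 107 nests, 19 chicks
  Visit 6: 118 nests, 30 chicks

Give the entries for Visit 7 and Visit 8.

Nests: +11 each step; 63, 74, 85, 96, 107, 118 → 129 → 140.
Chicks: each term is the sum of the two before it; 5, 3, 8, 11, 19, 30 → 49 → 79.
So the next two lines are 129 nests, 49 chicks and 140 nests, 79 chicks.

129 nests, 49 chicks; 140 nests, 79 chicks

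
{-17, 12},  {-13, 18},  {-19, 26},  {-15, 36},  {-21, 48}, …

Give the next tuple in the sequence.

{-17, 62}

For the first component, alternating steps +4, −6, +4, −6, …: -17, -13, -19, -15, -21 → -17.
Second component: differences are 6, 8, 10, … (increasing by 2 each time), so 12, 18, 26, 36, 48 → 62.
Combining the parts gives {-17, 62}.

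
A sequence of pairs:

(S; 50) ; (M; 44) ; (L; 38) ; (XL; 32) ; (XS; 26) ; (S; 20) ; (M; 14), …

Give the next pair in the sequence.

(L; 8)

Size: repeats S → M → L → XL → XS, so S, M, L, XL, XS, S, M → L.
Second slot: 50, 44, 38, 32, 26, 20, 14 → 8 (−6 each step).
Putting it together: (L; 8).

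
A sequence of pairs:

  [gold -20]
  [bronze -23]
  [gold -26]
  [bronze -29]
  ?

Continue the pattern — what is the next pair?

[gold -32]

Rank goes gold, bronze, gold, bronze → gold (alternates gold ↔ bronze).
Second slot — −3 each step: -20, -23, -26, -29 → -32.
Combining the parts gives [gold -32].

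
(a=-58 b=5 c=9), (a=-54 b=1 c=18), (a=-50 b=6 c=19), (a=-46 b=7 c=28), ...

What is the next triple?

(a=-42 b=13 c=29)

A — +4 each step: -58, -54, -50, -46 → -42.
B goes 5, 1, 6, 7 → 13 (each term is the sum of the two before it).
C: alternating steps +9, +1, +9, +1, …; 9, 18, 19, 28 → 29.
Putting it together: (a=-42 b=13 c=29).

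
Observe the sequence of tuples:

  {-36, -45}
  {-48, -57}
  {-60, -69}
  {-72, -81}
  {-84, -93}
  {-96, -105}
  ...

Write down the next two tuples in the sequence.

First component: −12 each step, so -36, -48, -60, -72, -84, -96 → -108 → -120.
Second component: -45, -57, -69, -81, -93, -105 → -117 → -129 (always 9 less than the first component).
So the next two tuples are {-108, -117} and {-120, -129}.

{-108, -117}, {-120, -129}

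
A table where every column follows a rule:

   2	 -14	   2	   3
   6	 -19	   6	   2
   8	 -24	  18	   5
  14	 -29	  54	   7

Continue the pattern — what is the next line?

First component: 2, 6, 8, 14 → 22 (each term is the sum of the two before it).
Second component: -14, -19, -24, -29 → -34 (−5 each step).
Third component — ×3 each step: 2, 6, 18, 54 → 162.
For the fourth component, each term is the sum of the two before it: 3, 2, 5, 7 → 12.
Combining the parts gives 22  -34  162  12.

22  -34  162  12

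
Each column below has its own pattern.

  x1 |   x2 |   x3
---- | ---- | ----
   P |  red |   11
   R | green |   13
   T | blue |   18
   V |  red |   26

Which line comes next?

Column x1: letters move forward 2 places in the alphabet; P, R, T, V → X.
Column x2 — repeats red → green → blue: red, green, blue, red → green.
Column x3: differences are 2, 5, 8, … (increasing by 3 each time); 11, 13, 18, 26 → 37.
Putting it together: X  green  37.

X  green  37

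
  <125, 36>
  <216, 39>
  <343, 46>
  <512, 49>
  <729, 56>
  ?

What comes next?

<1000, 59>

First part: perfect cubes: 5³, 6³, 7³, …; 125, 216, 343, 512, 729 → 1000.
Second part: alternating steps +3, +7, +3, +7, …, so 36, 39, 46, 49, 56 → 59.
Combining the parts gives <1000, 59>.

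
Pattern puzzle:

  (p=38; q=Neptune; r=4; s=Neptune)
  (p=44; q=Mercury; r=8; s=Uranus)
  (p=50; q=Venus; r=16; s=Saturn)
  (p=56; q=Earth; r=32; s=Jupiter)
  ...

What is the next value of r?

64

R: ×2 each step, so 4, 8, 16, 32 → 64.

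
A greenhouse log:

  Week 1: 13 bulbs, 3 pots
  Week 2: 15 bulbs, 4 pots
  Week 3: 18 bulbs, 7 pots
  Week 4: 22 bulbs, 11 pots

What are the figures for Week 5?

Bulbs: 13, 15, 18, 22 → 27 (differences are 2, 3, 4, … (increasing by 1 each time)).
Pots goes 3, 4, 7, 11 → 18 (each term is the sum of the two before it).
Putting it together: 27 bulbs, 18 pots.

27 bulbs, 18 pots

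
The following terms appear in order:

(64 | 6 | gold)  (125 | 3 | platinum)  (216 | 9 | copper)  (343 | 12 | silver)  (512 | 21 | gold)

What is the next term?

(729 | 33 | platinum)

First entry — perfect cubes: 4³, 5³, 6³, …: 64, 125, 216, 343, 512 → 729.
For the second entry, each term is the sum of the two before it: 6, 3, 9, 12, 21 → 33.
Metal: repeats gold → platinum → copper → silver; gold, platinum, copper, silver, gold → platinum.
Putting it together: (729 | 33 | platinum).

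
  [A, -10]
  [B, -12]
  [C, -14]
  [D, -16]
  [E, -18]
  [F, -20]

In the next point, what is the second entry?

For the second entry, −2 each step: -10, -12, -14, -16, -18, -20 → -22.

-22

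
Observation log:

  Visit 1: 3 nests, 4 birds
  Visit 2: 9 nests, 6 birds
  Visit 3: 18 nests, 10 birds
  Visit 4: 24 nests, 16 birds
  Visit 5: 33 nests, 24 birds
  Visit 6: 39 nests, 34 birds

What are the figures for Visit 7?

48 nests, 46 birds

Nests — alternating steps +6, +9, +6, +9, …: 3, 9, 18, 24, 33, 39 → 48.
Birds: 4, 6, 10, 16, 24, 34 → 46 (differences are 2, 4, 6, … (increasing by 2 each time)).
So the next record is 48 nests, 46 birds.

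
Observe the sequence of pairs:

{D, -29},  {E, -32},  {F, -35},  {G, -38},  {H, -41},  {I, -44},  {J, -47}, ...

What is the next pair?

{K, -50}

Letter goes D, E, F, G, H, I, J → K (letters move forward 1 place in the alphabet).
Second value: −3 each step; -29, -32, -35, -38, -41, -44, -47 → -50.
So the next pair is {K, -50}.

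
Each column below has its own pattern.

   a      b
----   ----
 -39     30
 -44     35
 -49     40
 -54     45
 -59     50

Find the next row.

For the column a, −5 each step: -39, -44, -49, -54, -59 → -64.
For the column b, together with the column a always sums to -9: 30, 35, 40, 45, 50 → 55.
Putting it together: -64  55.

-64  55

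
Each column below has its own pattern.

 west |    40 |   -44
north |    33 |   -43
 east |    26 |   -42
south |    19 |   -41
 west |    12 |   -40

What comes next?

north  5  -39

Direction — repeats west → north → east → south: west, north, east, south, west → north.
Second component: 40, 33, 26, 19, 12 → 5 (−7 each step).
Third component: -44, -43, -42, -41, -40 → -39 (+1 each step).
Putting it together: north  5  -39.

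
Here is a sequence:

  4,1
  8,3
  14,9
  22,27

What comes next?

32,81

First slot goes 4, 8, 14, 22 → 32 (differences are 4, 6, 8, … (increasing by 2 each time)).
Second slot — ×3 each step: 1, 3, 9, 27 → 81.
So the next tuple is 32,81.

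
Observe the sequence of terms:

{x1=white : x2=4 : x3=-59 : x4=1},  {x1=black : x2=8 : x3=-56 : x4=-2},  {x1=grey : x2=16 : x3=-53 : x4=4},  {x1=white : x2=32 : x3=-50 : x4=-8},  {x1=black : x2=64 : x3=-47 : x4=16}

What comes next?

X1: white, black, grey, white, black → grey (repeats white → black → grey).
X2: 4, 8, 16, 32, 64 → 128 (×2 each step).
X3 — +3 each step: -59, -56, -53, -50, -47 → -44.
X4 — ×(-2) each step: 1, -2, 4, -8, 16 → -32.
Combining the parts gives {x1=grey : x2=128 : x3=-44 : x4=-32}.

{x1=grey : x2=128 : x3=-44 : x4=-32}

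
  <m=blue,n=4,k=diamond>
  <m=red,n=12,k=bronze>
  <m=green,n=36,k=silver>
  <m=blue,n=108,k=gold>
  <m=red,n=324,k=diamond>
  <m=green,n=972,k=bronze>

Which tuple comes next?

<m=blue,n=2916,k=silver>

M — repeats blue → red → green: blue, red, green, blue, red, green → blue.
N: 4, 12, 36, 108, 324, 972 → 2916 (×3 each step).
K: repeats diamond → bronze → silver → gold, so diamond, bronze, silver, gold, diamond, bronze → silver.
So the next tuple is <m=blue,n=2916,k=silver>.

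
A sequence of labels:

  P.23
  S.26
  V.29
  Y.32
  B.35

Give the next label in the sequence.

Letter goes P, S, V, Y, B → E (letters move forward 3 places in the alphabet, wrapping Z→A).
Second component — +3 each step: 23, 26, 29, 32, 35 → 38.
Putting it together: E.38.

E.38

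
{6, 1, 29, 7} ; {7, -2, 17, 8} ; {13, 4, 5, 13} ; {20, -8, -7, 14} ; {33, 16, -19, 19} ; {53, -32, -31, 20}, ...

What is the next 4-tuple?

{86, 64, -43, 25}

For the first component, each term is the sum of the two before it: 6, 7, 13, 20, 33, 53 → 86.
Second component — ×(-2) each step: 1, -2, 4, -8, 16, -32 → 64.
Third component goes 29, 17, 5, -7, -19, -31 → -43 (−12 each step).
Fourth component: 7, 8, 13, 14, 19, 20 → 25 (alternating steps +1, +5, +1, +5, …).
Combining the parts gives {86, 64, -43, 25}.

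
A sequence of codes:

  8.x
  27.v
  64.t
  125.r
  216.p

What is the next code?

First component: perfect cubes: 2³, 3³, 4³, …; 8, 27, 64, 125, 216 → 343.
Letter goes x, v, t, r, p → n (letters move back 2 places in the alphabet).
So the next code is 343.n.

343.n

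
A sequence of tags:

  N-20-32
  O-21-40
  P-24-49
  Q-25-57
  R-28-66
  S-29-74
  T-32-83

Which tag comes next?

Letter: letters move forward 1 place in the alphabet, so N, O, P, Q, R, S, T → U.
Second component: alternating steps +1, +3, +1, +3, …, so 20, 21, 24, 25, 28, 29, 32 → 33.
Third component: 32, 40, 49, 57, 66, 74, 83 → 91 (alternating steps +8, +9, +8, +9, …).
Combining the parts gives U-33-91.

U-33-91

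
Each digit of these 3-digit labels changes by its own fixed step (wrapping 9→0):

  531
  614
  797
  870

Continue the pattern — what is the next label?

First digit — +1 each step, mod 10: 5, 6, 7, 8 → 9.
Second digit — −2 each step, mod 10: 3, 1, 9, 7 → 5.
Third digit: 1, 4, 7, 0 → 3 (+3 each step, mod 10).
Combining the parts gives 953.

953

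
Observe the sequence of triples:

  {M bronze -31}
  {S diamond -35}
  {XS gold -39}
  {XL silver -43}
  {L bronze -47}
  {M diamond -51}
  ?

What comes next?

Size goes M, S, XS, XL, L, M → S (repeats M → S → XS → XL → L).
Rank: repeats bronze → diamond → gold → silver, so bronze, diamond, gold, silver, bronze, diamond → gold.
Third value — −4 each step: -31, -35, -39, -43, -47, -51 → -55.
Combining the parts gives {S gold -55}.

{S gold -55}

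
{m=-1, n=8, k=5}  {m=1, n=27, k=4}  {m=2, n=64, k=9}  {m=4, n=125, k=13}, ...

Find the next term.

{m=5, n=216, k=22}

M: alternating steps +2, +1, +2, +1, …; -1, 1, 2, 4 → 5.
N: perfect cubes: 2³, 3³, 4³, …; 8, 27, 64, 125 → 216.
K: 5, 4, 9, 13 → 22 (each term is the sum of the two before it).
Combining the parts gives {m=5, n=216, k=22}.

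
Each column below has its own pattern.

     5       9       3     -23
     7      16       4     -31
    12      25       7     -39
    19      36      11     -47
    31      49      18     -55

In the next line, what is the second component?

First component: each term is the sum of the two before it; 5, 7, 12, 19, 31 → 50.
Second component: 9, 16, 25, 36, 49 → 64 (perfect squares: 3², 4², 5², …).
Third component: each term is the sum of the two before it, so 3, 4, 7, 11, 18 → 29.
For the fourth component, −8 each step: -23, -31, -39, -47, -55 → -63.

64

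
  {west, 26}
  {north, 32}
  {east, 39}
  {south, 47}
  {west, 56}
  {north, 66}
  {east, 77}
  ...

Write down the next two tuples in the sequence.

Direction: repeats west → north → east → south; west, north, east, south, west, north, east → south → west.
Second slot: differences are 6, 7, 8, … (increasing by 1 each time), so 26, 32, 39, 47, 56, 66, 77 → 89 → 102.
So the next two tuples are {south, 89} and {west, 102}.

{south, 89}, {west, 102}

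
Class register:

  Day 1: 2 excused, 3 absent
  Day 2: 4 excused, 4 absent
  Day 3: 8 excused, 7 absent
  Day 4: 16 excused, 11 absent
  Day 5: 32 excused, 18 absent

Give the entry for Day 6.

64 excused, 29 absent

Excused goes 2, 4, 8, 16, 32 → 64 (×2 each step).
For the absent, each term is the sum of the two before it: 3, 4, 7, 11, 18 → 29.
So the next record is 64 excused, 29 absent.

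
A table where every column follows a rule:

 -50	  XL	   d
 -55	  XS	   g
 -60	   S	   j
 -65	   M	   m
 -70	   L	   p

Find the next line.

For the first component, −5 each step: -50, -55, -60, -65, -70 → -75.
Size goes XL, XS, S, M, L → XL (runs through clothing sizes XS→XL).
Letter goes d, g, j, m, p → s (letters move forward 3 places in the alphabet).
Putting it together: -75  XL  s.

-75  XL  s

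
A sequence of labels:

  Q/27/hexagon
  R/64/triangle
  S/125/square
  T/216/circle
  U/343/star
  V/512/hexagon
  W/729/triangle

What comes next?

Letter — letters move forward 1 place in the alphabet: Q, R, S, T, U, V, W → X.
Second component: perfect cubes: 3³, 4³, 5³, …, so 27, 64, 125, 216, 343, 512, 729 → 1000.
Shape goes hexagon, triangle, square, circle, star, hexagon, triangle → square (repeats hexagon → triangle → square → circle → star).
Combining the parts gives X/1000/square.

X/1000/square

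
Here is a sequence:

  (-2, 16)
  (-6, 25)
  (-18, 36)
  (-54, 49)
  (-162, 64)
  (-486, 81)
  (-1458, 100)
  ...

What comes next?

(-4374, 121)

First part: ×3 each step, so -2, -6, -18, -54, -162, -486, -1458 → -4374.
Second part goes 16, 25, 36, 49, 64, 81, 100 → 121 (perfect squares: 4², 5², 6², …).
So the next tuple is (-4374, 121).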